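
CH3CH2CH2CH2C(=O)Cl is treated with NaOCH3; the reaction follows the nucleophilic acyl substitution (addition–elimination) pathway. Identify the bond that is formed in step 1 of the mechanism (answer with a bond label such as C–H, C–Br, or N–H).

C–O

Step 1: A lone pair on the O of CH3O⁻ attacks the electrophilic acyl carbon; the π(C=O) electrons move onto oxygen, giving a tetrahedral intermediate.
The bond formed in this step is the C–O bond.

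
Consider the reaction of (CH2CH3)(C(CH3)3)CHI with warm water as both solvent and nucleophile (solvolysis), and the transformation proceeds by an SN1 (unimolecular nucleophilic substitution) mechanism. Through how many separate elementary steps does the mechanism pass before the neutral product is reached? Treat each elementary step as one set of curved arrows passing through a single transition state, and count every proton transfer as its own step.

Step 1: Rate-determining heterolysis of the C–I bond gives I⁻ and a secondary carbocation.
Step 2: A methyl group with its bonding pair migrates from the adjacent tert-butyl carbon to the cationic centre — a 1,2-methyl shift — upgrading the secondary cation to a tertiary one.
Step 3: H2O donates an oxygen lone pair into the empty p orbital of the cation, giving a protonated alcohol (an oxonium ion).
Step 4: Proton transfer from the O–H of the oxonium ion to a solvent molecule delivers the neutral alcohol.
Total: 4 elementary steps.

4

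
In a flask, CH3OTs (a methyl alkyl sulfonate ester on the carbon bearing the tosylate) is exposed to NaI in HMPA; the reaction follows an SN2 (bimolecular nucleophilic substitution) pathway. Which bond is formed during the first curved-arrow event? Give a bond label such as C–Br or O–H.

Step 1: The iodide nucleophile donates a lone pair from I to the α-carbon in a backside attack; simultaneously the C–O σ-bond breaks and both of its electrons leave with TsO⁻. One concerted step with inversion of configuration.
The bond formed in this step is the C–I bond.

C–I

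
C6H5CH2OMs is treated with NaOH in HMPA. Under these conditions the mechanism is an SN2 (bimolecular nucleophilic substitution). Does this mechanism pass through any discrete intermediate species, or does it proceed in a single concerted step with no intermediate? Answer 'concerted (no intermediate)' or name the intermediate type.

The hydroxide nucleophile donates a lone pair from O to the α-carbon in a backside attack; simultaneously the C–O σ-bond breaks and both of its electrons leave with MsO⁻. One concerted step with inversion of configuration.
All bond changes occur in one transition state; no discrete intermediate is formed.

concerted (no intermediate)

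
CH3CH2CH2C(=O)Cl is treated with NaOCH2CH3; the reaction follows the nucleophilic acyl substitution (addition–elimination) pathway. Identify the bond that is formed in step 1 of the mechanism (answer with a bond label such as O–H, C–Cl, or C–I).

Step 1: Nucleophilic addition of CH3CH2O⁻ to the acyl carbon breaks the π(C=O) bond and yields a tetrahedral, anionic intermediate.
The bond formed in this step is the C–O bond.

C–O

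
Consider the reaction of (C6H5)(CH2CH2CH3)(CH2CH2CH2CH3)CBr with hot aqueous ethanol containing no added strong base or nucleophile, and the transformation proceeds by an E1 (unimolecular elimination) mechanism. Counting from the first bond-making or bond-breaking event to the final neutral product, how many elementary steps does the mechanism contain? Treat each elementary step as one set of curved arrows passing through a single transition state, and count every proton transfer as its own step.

Step 1: Ionisation: the C–Br σ-bond cleaves heterolytically; both bonding electrons depart with Br⁻, leaving a tertiary carbocation at the α-carbon.
(No 1,2-shift: no single shift to an adjacent carbon would give a more stable cation.)
Step 2: Loss of a β-proton to a water (or ethanol) molecule of the solvent: the C–H bonding pair collapses toward the cationic carbon to form the C=C π bond, yielding the alkene.
Total: 2 elementary steps.

2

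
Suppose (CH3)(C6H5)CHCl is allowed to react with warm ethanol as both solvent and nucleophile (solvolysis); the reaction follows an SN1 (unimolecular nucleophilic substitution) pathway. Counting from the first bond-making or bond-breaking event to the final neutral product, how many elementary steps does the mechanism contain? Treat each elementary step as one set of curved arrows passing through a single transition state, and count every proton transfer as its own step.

Step 1: Ionisation: the C–Cl σ-bond cleaves heterolytically; both bonding electrons depart with Cl⁻, leaving a secondary carbocation at the α-carbon.
(No 1,2-shift: no single shift to an adjacent carbon would give a more stable cation.)
Step 2: Nucleophilic capture: the oxygen of CH3CH2OH bonds to the cationic carbon, producing an oxonium-ion intermediate.
Step 3: Deprotonation of the oxonium oxygen by solvent ethanol yields the neutral ether.
Total: 3 elementary steps.

3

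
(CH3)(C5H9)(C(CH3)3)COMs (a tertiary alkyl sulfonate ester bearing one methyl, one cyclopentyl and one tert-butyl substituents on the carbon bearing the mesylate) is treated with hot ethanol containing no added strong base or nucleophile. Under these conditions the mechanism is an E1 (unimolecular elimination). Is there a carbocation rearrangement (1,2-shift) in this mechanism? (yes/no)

no

The first-formed carbocation is tertiary.
No single 1,2-shift to an adjacent carbon would produce a more-substituted cation than the one already present, so no rearrangement occurs.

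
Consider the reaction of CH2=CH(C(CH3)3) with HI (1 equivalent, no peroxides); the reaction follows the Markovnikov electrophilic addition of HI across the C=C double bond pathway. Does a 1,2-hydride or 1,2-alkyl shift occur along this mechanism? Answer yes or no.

The first-formed carbocation is secondary.
The adjacent tert-butyl carbon has no hydrogen but bears methyl groups; migration of one methyl with its bonding pair (a 1,2-methyl shift) places the charge on a tertiary centre.
Tertiary is more stable than secondary, so the shift occurs.

yes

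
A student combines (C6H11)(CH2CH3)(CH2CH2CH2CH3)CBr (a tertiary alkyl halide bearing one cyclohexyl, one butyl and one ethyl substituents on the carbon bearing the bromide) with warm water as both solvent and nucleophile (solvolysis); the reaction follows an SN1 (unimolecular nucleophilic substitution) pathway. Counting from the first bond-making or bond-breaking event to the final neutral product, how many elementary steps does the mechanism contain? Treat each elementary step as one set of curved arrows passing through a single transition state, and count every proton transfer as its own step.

3

Step 1: Rate-determining heterolysis of the C–Br bond gives Br⁻ and a tertiary carbocation.
(No 1,2-shift: no single shift to an adjacent carbon would give a more stable cation.)
Step 2: A lone pair on the oxygen of H2O attacks the carbocation, forming a new C–O σ-bond and an oxonium ion.
Step 3: Deprotonation of the oxonium oxygen by solvent water yields the neutral alcohol.
Total: 3 elementary steps.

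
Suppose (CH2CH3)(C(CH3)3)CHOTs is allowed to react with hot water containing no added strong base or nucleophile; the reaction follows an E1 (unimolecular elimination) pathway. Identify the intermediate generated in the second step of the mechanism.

Step 1: Ionisation: the C–O σ-bond cleaves heterolytically; both bonding electrons depart with TsO⁻, leaving a secondary carbocation at the α-carbon.
Step 2: A methyl group with its bonding pair migrates from the adjacent tert-butyl carbon to the cationic centre — a 1,2-methyl shift — upgrading the secondary cation to a tertiary one.
After step 2 the species present is a tertiary carbocation.

tertiary carbocation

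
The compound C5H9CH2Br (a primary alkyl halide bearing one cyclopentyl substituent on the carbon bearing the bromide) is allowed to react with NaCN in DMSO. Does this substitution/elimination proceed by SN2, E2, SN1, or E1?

Conditions: a primary substrate with a strong nucleophile in the polar aprotic solvent DMSO.
These conditions are the textbook signature of the SN2 pathway.
An unhindered substrate with a strong nucleophile in a polar aprotic solvent favours one-step backside displacement.

SN2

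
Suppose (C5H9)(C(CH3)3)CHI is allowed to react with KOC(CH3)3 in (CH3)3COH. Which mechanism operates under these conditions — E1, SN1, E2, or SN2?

Conditions: a strong/bulky base with a secondary substrate bearing a β-hydrogen.
These conditions are the textbook signature of the E2 pathway.
A strong (often hindered) base removes a β-H in concert with loss of the leaving group — bimolecular elimination.

E2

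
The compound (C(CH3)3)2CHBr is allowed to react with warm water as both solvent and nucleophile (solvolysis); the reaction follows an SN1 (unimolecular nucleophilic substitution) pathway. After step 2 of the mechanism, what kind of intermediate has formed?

Step 1: Rate-determining heterolysis of the C–Br bond gives Br⁻ and a secondary carbocation.
Step 2: A methyl group with its bonding pair migrates from the adjacent tert-butyl carbon to the cationic centre — a 1,2-methyl shift — upgrading the secondary cation to a tertiary one.
After step 2 the species present is a tertiary carbocation.

tertiary carbocation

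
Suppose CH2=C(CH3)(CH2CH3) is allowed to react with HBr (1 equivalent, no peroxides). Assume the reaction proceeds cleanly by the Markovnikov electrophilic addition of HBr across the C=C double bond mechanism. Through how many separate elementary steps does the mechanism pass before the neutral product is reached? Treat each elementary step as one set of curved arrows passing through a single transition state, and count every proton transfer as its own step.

Step 1: Electrophilic addition begins with the π(C=C) electrons forming a bond to the proton of HBr. Following Markovnikov's rule, the resulting cation is tertiary. The H–Br bond breaks heterolytically, releasing Br⁻.
(No 1,2-shift: no single shift to an adjacent carbon would give a more stable cation.)
Step 2: Br⁻ captures the cation: a lone pair on Br⁻ fills the empty p orbital, producing the alkyl halide product.
Total: 2 elementary steps.

2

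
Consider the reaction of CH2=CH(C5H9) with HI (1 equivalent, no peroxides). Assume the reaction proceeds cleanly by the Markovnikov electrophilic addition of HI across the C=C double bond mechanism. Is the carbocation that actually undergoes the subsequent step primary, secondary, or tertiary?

tertiary

Step 1: The π electrons of the C=C bond attack a proton of HI; Markovnikov addition places the new C–H on the less-substituted alkene carbon, so the positive charge ends up on the more-substituted carbon — a secondary carbocation. The H–I bond breaks heterolytically, releasing I⁻.
Step 2: A hydride (H with its bonding pair) migrates from the adjacent cyclopentyl carbon to the cationic centre — a 1,2-hydride shift — upgrading the secondary cation to a tertiary one.
The cation rearranges from secondary to tertiary via a 1,2-hydride shift from the adjacent cyclopentyl carbon; the tertiary cation is what reacts next.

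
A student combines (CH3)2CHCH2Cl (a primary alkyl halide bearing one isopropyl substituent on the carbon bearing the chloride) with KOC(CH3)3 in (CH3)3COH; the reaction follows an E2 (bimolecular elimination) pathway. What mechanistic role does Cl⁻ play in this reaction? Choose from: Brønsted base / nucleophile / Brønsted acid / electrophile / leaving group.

Step 1: In one step, (CH3)3CO⁻ pulls off a β-proton, the C–Cl bond cleaves, and a C=C double bond forms between the α- and β-carbons (E2, anti elimination).
Cl⁻ departs with both electrons of the breaking σ-bond — that is the definition of a leaving group.

leaving group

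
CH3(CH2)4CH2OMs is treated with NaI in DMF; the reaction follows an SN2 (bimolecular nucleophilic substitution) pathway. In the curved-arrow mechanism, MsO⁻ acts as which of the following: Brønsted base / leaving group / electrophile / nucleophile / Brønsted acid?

Step 1: I⁻ attacks the back face of the α-carbon while MsO⁻ departs with the C–O bonding pair — a single concerted displacement through a pentacoordinate transition state.
MsO⁻ departs with both electrons of the breaking σ-bond — that is the definition of a leaving group.

leaving group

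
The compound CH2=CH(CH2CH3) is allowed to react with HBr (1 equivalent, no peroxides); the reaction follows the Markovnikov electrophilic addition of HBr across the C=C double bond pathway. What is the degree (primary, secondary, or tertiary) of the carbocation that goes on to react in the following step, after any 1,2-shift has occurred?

Step 1: The π electrons of the C=C bond attack a proton of HBr; Markovnikov addition places the new C–H on the less-substituted alkene carbon, so the positive charge ends up on the more-substituted carbon — a secondary carbocation. The H–Br bond breaks heterolytically, releasing Br⁻.
No single 1,2-shift to an adjacent carbon would give a more-substituted cation, so no rearrangement occurs.

secondary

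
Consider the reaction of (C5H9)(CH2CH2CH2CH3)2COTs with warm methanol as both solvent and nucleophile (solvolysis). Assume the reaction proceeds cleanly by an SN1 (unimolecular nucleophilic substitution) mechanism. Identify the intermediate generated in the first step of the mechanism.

Step 1: The C–O bond breaks with both electrons going to the tosylate; TsO⁻ leaves and a tertiary carbocation remains.
After step 1 the species present is a tertiary carbocation.

tertiary carbocation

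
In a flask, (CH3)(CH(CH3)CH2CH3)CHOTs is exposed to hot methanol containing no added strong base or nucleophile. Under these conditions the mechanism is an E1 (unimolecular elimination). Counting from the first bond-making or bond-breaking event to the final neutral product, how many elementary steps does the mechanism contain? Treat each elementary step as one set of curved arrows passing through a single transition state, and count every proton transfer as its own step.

3

Step 1: Unassisted departure of TsO⁻ (taking the C–O bonding pair) generates a secondary carbocation.
Step 2: Carbocation rearrangement: a 1,2-hydride shift from the adjacent sec-butyl carbon converts the initially-formed secondary cation into the more stable tertiary cation.
Step 3: A methanol molecule (solvent) deprotonates a β-carbon; as the C–H bond breaks, those electrons form the new alkene π bond.
Total: 3 elementary steps.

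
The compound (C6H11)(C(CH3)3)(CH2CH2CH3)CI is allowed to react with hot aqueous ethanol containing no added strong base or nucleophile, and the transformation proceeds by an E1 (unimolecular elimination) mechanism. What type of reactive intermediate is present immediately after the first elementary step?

tertiary carbocation

Step 1: Ionisation: the C–I σ-bond cleaves heterolytically; both bonding electrons depart with I⁻, leaving a tertiary carbocation at the α-carbon.
After step 1 the species present is a tertiary carbocation.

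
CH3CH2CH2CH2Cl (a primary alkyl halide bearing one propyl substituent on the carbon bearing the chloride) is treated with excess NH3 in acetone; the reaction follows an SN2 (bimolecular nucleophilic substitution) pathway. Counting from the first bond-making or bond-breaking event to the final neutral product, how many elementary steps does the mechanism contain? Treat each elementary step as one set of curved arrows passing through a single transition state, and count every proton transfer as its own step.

Step 1: A lone pair on the N of NH3 attacks the α-carbon from the back side while the C–Cl bond breaks; both bonding electrons leave with Cl⁻. The product of this concerted step is an alkylammonium ion.
Step 2: A second equivalent of NH3 removes a proton from the N, giving the neutral product.
Total: 2 elementary steps.

2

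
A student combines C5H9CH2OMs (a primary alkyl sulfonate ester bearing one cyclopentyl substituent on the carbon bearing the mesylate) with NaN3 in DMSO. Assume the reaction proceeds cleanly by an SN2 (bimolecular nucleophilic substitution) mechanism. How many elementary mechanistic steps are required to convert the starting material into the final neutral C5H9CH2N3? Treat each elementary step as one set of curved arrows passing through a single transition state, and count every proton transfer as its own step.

Step 1: The azide nucleophile donates a lone pair from N to the α-carbon in a backside attack; simultaneously the C–O σ-bond breaks and both of its electrons leave with MsO⁻. One concerted step with inversion of configuration.
Total: 1 elementary step.

1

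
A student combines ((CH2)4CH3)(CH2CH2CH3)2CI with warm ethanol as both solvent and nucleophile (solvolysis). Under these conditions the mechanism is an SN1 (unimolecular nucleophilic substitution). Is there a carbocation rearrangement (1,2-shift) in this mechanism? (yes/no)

The first-formed carbocation is tertiary.
No single 1,2-shift to an adjacent carbon would produce a more-substituted cation than the one already present, so no rearrangement occurs.

no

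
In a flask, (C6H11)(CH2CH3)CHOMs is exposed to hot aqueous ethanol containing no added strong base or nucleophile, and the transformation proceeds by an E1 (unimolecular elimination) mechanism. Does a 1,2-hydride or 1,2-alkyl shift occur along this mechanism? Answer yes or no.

yes

The first-formed carbocation is secondary.
The adjacent cyclohexyl carbon already bears 2 other carbon substituents and has a hydrogen to migrate; after a 1,2-hydride shift from that carbon the positive charge sits on a tertiary centre.
Tertiary is more stable than secondary, so the shift occurs.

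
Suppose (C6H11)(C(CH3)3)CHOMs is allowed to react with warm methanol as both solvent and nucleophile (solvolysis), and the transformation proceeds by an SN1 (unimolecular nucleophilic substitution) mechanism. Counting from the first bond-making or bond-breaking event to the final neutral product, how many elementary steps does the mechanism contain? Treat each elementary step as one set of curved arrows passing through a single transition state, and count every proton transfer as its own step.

Step 1: The C–O bond breaks with both electrons going to the mesylate; MsO⁻ leaves and a secondary carbocation remains.
Step 2: Carbocation rearrangement: a 1,2-hydride shift from the adjacent cyclohexyl carbon converts the initially-formed secondary cation into the more stable tertiary cation.
Step 3: A lone pair on the oxygen of CH3OH attacks the carbocation, forming a new C–O σ-bond and an oxonium ion.
Step 4: A second solvent molecule removes the proton on oxygen, giving the neutral ether product.
Total: 4 elementary steps.

4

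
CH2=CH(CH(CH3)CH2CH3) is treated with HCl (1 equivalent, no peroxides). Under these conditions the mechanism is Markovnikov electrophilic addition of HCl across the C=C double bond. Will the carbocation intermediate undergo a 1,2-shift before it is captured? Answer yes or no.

yes

The first-formed carbocation is secondary.
The adjacent sec-butyl carbon already bears 2 other carbon substituents and has a hydrogen to migrate; after a 1,2-hydride shift from that carbon the positive charge sits on a tertiary centre.
Tertiary is more stable than secondary, so the shift occurs.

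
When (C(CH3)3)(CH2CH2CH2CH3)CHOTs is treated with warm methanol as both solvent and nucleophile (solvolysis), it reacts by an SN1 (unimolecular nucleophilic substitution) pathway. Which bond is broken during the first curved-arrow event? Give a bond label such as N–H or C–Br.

C–O

Step 1: Unassisted departure of TsO⁻ (taking the C–O bonding pair) generates a secondary carbocation.
The bond broken in this step is the C–O bond.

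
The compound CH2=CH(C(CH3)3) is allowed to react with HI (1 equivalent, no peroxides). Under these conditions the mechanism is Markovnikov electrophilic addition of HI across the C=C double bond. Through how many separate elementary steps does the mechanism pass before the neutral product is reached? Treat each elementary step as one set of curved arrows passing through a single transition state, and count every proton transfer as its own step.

3

Step 1: Protonation of the alkene by HI: the π bond acts as the nucleophile and picks up H⁺, giving the more stable (Markovnikov) secondary carbocation. The H–I bond breaks heterolytically, releasing I⁻.
Step 2: A 1,2-methyl shift from the adjacent tert-butyl carbon moves the positive charge from the secondary centre to an adjacent carbon, generating a more stable tertiary carbocation.
Step 3: Nucleophilic attack by I⁻ on the carbocation completes the addition, giving R–I.
Total: 3 elementary steps.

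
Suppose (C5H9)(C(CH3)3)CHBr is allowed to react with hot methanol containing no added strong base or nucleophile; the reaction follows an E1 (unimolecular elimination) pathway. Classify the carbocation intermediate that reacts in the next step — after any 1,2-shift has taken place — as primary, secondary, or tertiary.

tertiary

Step 1: Rate-determining heterolysis of the C–Br bond gives Br⁻ and a secondary carbocation.
Step 2: A 1,2-hydride shift from the adjacent cyclopentyl carbon moves the positive charge from the secondary centre to an adjacent carbon, generating a more stable tertiary carbocation.
The cation rearranges from secondary to tertiary via a 1,2-hydride shift from the adjacent cyclopentyl carbon; the tertiary cation is what reacts next.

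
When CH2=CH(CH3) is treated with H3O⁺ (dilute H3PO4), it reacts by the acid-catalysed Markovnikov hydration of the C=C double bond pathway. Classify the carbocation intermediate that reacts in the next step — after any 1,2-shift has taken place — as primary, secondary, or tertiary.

secondary

Step 1: Electrophilic addition begins with the π(C=C) electrons forming a bond to the proton of H3O⁺. Following Markovnikov's rule, the resulting cation is secondary. H2O is released.
No single 1,2-shift to an adjacent carbon would give a more-substituted cation, so no rearrangement occurs.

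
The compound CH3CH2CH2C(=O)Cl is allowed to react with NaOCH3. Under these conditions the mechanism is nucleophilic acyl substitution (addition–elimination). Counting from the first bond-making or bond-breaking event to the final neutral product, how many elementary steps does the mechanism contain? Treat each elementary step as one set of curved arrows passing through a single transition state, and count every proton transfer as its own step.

Step 1: Nucleophilic addition of CH3O⁻ to the acyl carbon breaks the π(C=O) bond and yields a tetrahedral, anionic intermediate.
Step 2: Elimination step: re-formation of the carbonyl π bond drives out Cl⁻, giving the new acyl compound.
Total: 2 elementary steps.

2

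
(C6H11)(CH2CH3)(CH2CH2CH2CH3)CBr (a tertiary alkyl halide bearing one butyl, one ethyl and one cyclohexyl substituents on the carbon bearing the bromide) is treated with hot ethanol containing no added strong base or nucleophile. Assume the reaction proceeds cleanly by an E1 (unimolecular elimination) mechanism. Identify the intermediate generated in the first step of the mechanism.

Step 1: Unassisted departure of Br⁻ (taking the C–Br bonding pair) generates a tertiary carbocation.
After step 1 the species present is a tertiary carbocation.

tertiary carbocation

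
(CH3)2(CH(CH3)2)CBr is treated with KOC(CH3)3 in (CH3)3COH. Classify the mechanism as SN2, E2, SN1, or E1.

Conditions: a strong/bulky base with a tertiary substrate bearing a β-hydrogen.
These conditions are the textbook signature of the E2 pathway.
A strong (often hindered) base removes a β-H in concert with loss of the leaving group — bimolecular elimination.

E2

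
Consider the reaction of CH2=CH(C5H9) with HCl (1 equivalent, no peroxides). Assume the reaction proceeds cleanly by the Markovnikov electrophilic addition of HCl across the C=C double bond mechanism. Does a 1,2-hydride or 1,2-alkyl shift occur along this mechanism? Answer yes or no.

yes

The first-formed carbocation is secondary.
The adjacent cyclopentyl carbon already bears 2 other carbon substituents and has a hydrogen to migrate; after a 1,2-hydride shift from that carbon the positive charge sits on a tertiary centre.
Tertiary is more stable than secondary, so the shift occurs.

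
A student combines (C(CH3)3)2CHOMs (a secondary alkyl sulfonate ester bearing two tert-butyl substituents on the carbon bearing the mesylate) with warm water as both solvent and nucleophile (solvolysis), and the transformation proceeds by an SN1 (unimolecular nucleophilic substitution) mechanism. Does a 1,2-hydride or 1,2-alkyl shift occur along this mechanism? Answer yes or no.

yes

The first-formed carbocation is secondary.
The adjacent tert-butyl carbon has no hydrogen but bears methyl groups; migration of one methyl with its bonding pair (a 1,2-methyl shift) places the charge on a tertiary centre.
Tertiary is more stable than secondary, so the shift occurs.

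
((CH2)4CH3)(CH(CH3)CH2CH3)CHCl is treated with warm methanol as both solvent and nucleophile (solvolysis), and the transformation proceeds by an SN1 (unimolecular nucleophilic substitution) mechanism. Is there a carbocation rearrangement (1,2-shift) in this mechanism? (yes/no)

yes

The first-formed carbocation is secondary.
The adjacent sec-butyl carbon already bears 2 other carbon substituents and has a hydrogen to migrate; after a 1,2-hydride shift from that carbon the positive charge sits on a tertiary centre.
Tertiary is more stable than secondary, so the shift occurs.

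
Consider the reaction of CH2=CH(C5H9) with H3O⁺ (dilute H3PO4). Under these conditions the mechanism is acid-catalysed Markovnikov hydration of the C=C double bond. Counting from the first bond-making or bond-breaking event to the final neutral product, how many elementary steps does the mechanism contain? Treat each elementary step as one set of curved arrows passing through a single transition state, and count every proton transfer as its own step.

Step 1: The π electrons of the C=C bond attack a proton of H3O⁺; Markovnikov addition places the new C–H on the less-substituted alkene carbon, so the positive charge ends up on the more-substituted carbon — a secondary carbocation. H2O is released.
Step 2: A 1,2-hydride shift from the adjacent cyclopentyl carbon moves the positive charge from the secondary centre to an adjacent carbon, generating a more stable tertiary carbocation.
Step 3: Water acts as the nucleophile: an oxygen lone pair bonds to the cationic carbon, giving an oxonium-ion intermediate.
Step 4: Deprotonation of the oxonium ion by a water molecule delivers the neutral alcohol and regenerates the acid catalyst.
Total: 4 elementary steps.

4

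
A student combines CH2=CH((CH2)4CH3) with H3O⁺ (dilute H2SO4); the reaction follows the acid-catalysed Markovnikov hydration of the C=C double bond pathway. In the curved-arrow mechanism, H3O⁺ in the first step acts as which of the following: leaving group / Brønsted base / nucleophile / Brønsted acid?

Brønsted acid

Step 1: Electrophilic addition begins with the π(C=C) electrons forming a bond to the proton of H3O⁺. Following Markovnikov's rule, the resulting cation is secondary. H2O is released.
H3O⁺ in the first step donates a proton in a proton-transfer step — a Brønsted acid.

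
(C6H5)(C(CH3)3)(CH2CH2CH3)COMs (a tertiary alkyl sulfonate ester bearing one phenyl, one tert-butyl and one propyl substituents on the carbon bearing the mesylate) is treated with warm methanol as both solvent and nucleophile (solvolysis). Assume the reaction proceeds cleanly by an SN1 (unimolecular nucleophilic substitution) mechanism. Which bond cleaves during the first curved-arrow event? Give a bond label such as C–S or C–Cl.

Step 1: The C–O bond breaks with both electrons going to the mesylate; MsO⁻ leaves and a tertiary carbocation remains.
The bond broken in this step is the C–O bond.

C–O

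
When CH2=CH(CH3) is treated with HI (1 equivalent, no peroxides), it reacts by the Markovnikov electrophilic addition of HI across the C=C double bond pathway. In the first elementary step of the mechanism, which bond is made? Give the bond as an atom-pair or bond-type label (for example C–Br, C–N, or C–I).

Step 1: Electrophilic addition begins with the π(C=C) electrons forming a bond to the proton of HI. Following Markovnikov's rule, the resulting cation is secondary. The H–I bond breaks heterolytically, releasing I⁻.
The bond formed in this step is the C–H bond.

C–H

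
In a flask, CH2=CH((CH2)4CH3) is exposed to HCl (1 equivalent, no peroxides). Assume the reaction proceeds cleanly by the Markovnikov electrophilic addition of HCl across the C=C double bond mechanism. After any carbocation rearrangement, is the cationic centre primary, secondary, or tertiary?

secondary

Step 1: The π electrons of the C=C bond attack a proton of HCl; Markovnikov addition places the new C–H on the less-substituted alkene carbon, so the positive charge ends up on the more-substituted carbon — a secondary carbocation. The H–Cl bond breaks heterolytically, releasing Cl⁻.
No single 1,2-shift to an adjacent carbon would give a more-substituted cation, so no rearrangement occurs.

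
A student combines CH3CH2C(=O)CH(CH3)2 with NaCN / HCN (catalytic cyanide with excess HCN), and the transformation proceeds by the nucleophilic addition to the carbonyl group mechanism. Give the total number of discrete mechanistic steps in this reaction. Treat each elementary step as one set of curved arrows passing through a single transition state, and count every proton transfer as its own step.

2

Step 1: Nucleophilic addition: CN⁻ adds to the carbonyl carbon, pushing the π(C=O) electron pair onto oxygen and giving a tetrahedral alkoxide.
Step 2: The alkoxide oxygen removes a proton from HCN present in the mixture, giving a cyanohydrin and regenerating CN⁻.
Total: 2 elementary steps.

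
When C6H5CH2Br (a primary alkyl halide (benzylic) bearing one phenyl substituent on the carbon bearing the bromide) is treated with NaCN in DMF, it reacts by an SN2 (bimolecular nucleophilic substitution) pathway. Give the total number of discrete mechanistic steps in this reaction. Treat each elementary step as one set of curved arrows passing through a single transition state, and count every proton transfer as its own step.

1

Step 1: CN⁻ attacks the back face of the α-carbon while Br⁻ departs with the C–Br bonding pair — a single concerted displacement through a pentacoordinate transition state.
Total: 1 elementary step.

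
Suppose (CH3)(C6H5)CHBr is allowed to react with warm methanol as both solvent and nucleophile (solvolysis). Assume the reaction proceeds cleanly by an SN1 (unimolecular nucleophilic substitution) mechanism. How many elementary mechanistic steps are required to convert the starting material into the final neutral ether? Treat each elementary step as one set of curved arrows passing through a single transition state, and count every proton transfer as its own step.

Step 1: Ionisation: the C–Br σ-bond cleaves heterolytically; both bonding electrons depart with Br⁻, leaving a secondary carbocation at the α-carbon.
(No 1,2-shift: no single shift to an adjacent carbon would give a more stable cation.)
Step 2: CH3OH donates an oxygen lone pair into the empty p orbital of the cation, giving a protonated ether (an oxonium ion).
Step 3: Deprotonation of the oxonium oxygen by solvent methanol yields the neutral ether.
Total: 3 elementary steps.

3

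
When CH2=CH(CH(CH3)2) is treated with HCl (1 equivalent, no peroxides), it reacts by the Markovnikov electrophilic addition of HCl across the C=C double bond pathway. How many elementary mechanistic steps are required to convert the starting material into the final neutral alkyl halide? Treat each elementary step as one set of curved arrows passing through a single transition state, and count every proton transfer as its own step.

Step 1: The π electrons of the C=C bond attack a proton of HCl; Markovnikov addition places the new C–H on the less-substituted alkene carbon, so the positive charge ends up on the more-substituted carbon — a secondary carbocation. The H–Cl bond breaks heterolytically, releasing Cl⁻.
Step 2: Carbocation rearrangement: a 1,2-hydride shift from the adjacent isopropyl carbon converts the initially-formed secondary cation into the more stable tertiary cation.
Step 3: Cl⁻ captures the cation: a lone pair on Cl⁻ fills the empty p orbital, producing the alkyl halide product.
Total: 3 elementary steps.

3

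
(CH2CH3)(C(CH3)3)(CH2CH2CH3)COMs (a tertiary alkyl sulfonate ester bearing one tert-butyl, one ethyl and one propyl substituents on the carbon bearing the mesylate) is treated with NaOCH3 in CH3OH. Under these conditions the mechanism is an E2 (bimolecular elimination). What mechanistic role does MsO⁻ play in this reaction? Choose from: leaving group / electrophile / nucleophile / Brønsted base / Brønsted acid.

Step 1: In one step, CH3O⁻ pulls off a β-proton, the C–O bond cleaves, and a C=C double bond forms between the α- and β-carbons (E2, anti elimination).
MsO⁻ departs with both electrons of the breaking σ-bond — that is the definition of a leaving group.

leaving group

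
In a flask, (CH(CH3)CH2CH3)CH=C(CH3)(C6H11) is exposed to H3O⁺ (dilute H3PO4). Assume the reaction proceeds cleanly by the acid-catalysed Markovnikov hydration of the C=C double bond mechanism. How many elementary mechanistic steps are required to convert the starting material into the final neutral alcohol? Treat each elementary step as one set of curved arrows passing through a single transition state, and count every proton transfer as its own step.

3

Step 1: Electrophilic addition begins with the π(C=C) electrons forming a bond to the proton of H3O⁺. Following Markovnikov's rule, the resulting cation is tertiary. H2O is released.
(No 1,2-shift: no single shift to an adjacent carbon would give a more stable cation.)
Step 2: A lone pair on the oxygen of H2O attacks the carbocation, forming a C–O bond and an oxonium ion (a protonated alcohol).
Step 3: H2O removes a proton from the oxonium oxygen, regenerating H3O⁺ and giving the neutral alcohol.
Total: 3 elementary steps.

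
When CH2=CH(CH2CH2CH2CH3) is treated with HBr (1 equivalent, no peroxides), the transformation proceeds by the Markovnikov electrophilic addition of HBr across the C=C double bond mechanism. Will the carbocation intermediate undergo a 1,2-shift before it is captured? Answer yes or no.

no

The first-formed carbocation is secondary.
No single 1,2-shift to an adjacent carbon would produce a more-substituted cation than the one already present, so no rearrangement occurs.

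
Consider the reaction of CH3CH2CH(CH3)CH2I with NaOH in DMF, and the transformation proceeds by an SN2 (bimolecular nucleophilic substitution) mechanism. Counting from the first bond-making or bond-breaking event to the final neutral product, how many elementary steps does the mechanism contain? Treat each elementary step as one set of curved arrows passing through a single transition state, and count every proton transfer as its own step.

Step 1: The hydroxide nucleophile donates a lone pair from O to the α-carbon in a backside attack; simultaneously the C–I σ-bond breaks and both of its electrons leave with I⁻. One concerted step with inversion of configuration.
Total: 1 elementary step.

1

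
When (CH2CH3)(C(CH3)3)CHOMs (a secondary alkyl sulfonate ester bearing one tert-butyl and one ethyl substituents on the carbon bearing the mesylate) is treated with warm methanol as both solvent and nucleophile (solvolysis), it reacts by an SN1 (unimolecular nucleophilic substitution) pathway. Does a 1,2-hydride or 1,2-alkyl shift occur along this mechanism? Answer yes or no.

The first-formed carbocation is secondary.
The adjacent tert-butyl carbon has no hydrogen but bears methyl groups; migration of one methyl with its bonding pair (a 1,2-methyl shift) places the charge on a tertiary centre.
Tertiary is more stable than secondary, so the shift occurs.

yes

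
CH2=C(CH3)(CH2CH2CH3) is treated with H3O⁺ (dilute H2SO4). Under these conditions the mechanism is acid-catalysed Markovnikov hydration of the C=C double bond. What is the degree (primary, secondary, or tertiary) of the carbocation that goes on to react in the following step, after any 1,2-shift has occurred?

tertiary

Step 1: Protonation of the alkene by H3O⁺: the π bond acts as the nucleophile and picks up H⁺, giving the more stable (Markovnikov) tertiary carbocation. H2O is released.
No single 1,2-shift to an adjacent carbon would give a more-substituted cation, so no rearrangement occurs.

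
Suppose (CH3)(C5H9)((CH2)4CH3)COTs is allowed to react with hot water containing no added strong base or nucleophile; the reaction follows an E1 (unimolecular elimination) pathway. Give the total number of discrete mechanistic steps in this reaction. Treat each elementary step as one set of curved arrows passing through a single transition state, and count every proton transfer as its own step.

Step 1: The C–O bond breaks with both electrons going to the tosylate; TsO⁻ leaves and a tertiary carbocation remains.
(No 1,2-shift: no single shift to an adjacent carbon would give a more stable cation.)
Step 2: A water molecule (solvent) deprotonates a β-carbon; as the C–H bond breaks, those electrons form the new alkene π bond.
Total: 2 elementary steps.

2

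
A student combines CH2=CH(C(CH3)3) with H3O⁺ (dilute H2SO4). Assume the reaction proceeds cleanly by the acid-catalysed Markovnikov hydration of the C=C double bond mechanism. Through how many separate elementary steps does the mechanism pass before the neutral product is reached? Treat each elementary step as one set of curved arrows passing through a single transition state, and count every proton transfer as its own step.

Step 1: The π electrons of the C=C bond attack a proton of H3O⁺; Markovnikov addition places the new C–H on the less-substituted alkene carbon, so the positive charge ends up on the more-substituted carbon — a secondary carbocation. H2O is released.
Step 2: Carbocation rearrangement: a 1,2-methyl shift from the adjacent tert-butyl carbon converts the initially-formed secondary cation into the more stable tertiary cation.
Step 3: Water acts as the nucleophile: an oxygen lone pair bonds to the cationic carbon, giving an oxonium-ion intermediate.
Step 4: H2O removes a proton from the oxonium oxygen, regenerating H3O⁺ and giving the neutral alcohol.
Total: 4 elementary steps.

4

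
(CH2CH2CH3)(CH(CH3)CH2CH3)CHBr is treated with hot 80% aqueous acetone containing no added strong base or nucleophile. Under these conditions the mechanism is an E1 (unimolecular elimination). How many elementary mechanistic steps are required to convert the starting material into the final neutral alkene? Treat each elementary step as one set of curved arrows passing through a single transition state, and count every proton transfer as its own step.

Step 1: Rate-determining heterolysis of the C–Br bond gives Br⁻ and a secondary carbocation.
Step 2: A hydride (H with its bonding pair) migrates from the adjacent sec-butyl carbon to the cationic centre — a 1,2-hydride shift — upgrading the secondary cation to a tertiary one.
Step 3: A water molecule (solvent) deprotonates a β-carbon; as the C–H bond breaks, those electrons form the new alkene π bond.
Total: 3 elementary steps.

3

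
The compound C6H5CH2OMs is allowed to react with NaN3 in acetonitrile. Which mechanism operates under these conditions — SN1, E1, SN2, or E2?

Conditions: a primary substrate with a strong nucleophile in the polar aprotic solvent acetonitrile.
These conditions are the textbook signature of the SN2 pathway.
An unhindered substrate with a strong nucleophile in a polar aprotic solvent favours one-step backside displacement.

SN2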